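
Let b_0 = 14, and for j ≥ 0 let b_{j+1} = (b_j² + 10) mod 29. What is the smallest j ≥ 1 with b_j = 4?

Listing terms: b_0 = 14,  b_1 = 3,  b_2 = 19,  b_3 = 23,  b_4 = 17,  b_5 = 9,  b_6 = 4,  b_7 = 26,  b_8 = 19.
Since b_8 = b_2 = 19, the sequence is eventually periodic: after a pre-period of length 2 it cycles with period 6.
The value 4 first appears (with j ≥ 1) at b_6.

6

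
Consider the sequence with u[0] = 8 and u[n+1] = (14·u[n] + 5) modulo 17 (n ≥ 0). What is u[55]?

12

Listing terms: u[0] = 8; u[1] = 15; u[2] = 11; u[3] = 6; u[4] = 4; u[5] = 10; u[6] = 9; u[7] = 12; u[8] = 3; u[9] = 13; u[10] = 0; u[11] = 5; u[12] = 7; u[13] = 1; u[14] = 2; u[15] = 16; u[16] = 8.
Since u[16] = u[0] = 8, the sequence is periodic with period 16.
So u[55] = u[0 + ((55-0) mod 16)] = u[7] = 12.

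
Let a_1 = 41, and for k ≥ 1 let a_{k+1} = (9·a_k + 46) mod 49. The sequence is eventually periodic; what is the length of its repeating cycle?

Listing terms: a_1 = 41; a_2 = 23; a_3 = 8; a_4 = 20; a_5 = 30; a_6 = 22; a_7 = 48; a_8 = 37; a_9 = 36; a_{10} = 27; a_{11} = 44; a_{12} = 1; a_{13} = 6; a_{14} = 2; a_{15} = 15; a_{16} = 34; a_{17} = 9; a_{18} = 29; a_{19} = 13; a_{20} = 16; a_{21} = 43; a_{22} = 41.
The sequence repeats with period 21.

21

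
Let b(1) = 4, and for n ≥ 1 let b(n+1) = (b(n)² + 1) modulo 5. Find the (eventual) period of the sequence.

b(1) = 4,  b(2) = 2,  b(3) = 0,  b(4) = 1,  b(5) = 2.
Since b(5) = b(2) = 2, the sequence is eventually periodic: after a pre-period of length 1 it cycles with period 3.

3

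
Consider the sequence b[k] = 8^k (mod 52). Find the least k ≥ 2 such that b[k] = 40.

b[1] = 8; b[2] = 12; b[3] = 44; b[4] = 40; b[5] = 8.
Since b[5] = b[1] = 8, the sequence is periodic with period 4.
The value 40 first appears (with k ≥ 2) at b[4].

4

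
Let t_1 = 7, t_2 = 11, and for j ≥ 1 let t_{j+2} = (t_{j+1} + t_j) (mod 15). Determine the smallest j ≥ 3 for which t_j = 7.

9

Computing terms: t_1 = 7; t_2 = 11; t_3 = 3; t_4 = 14; t_5 = 2; t_6 = 1; t_7 = 3; t_8 = 4; t_9 = 7; t_{10} = 11.
Since (t_9, t_{10}) = (t_1, t_2) = (7, 11) (two consecutive terms determine the rest), the sequence is periodic with period 8.
The value 7 next appears (with j ≥ 3) at t_9.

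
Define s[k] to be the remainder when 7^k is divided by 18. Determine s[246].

1

s[0] = 1,  s[1] = 7,  s[2] = 13,  s[3] = 1.
The sequence repeats with period 3.
So s[246] = s[0 + ((246-0) mod 3)] = s[0] = 1.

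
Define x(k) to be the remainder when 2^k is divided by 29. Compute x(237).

14

Listing terms: x(1) = 2,  x(2) = 4,  x(3) = 8,  x(4) = 16,  x(5) = 3,  x(6) = 6,  x(7) = 12,  x(8) = 24,  x(9) = 19,  x(10) = 9,  x(11) = 18,  x(12) = 7,  x(13) = 14,  x(14) = 28,  x(15) = 27,  x(16) = 25,  x(17) = 21,  x(18) = 13,  x(19) = 26,  x(20) = 23,  x(21) = 17,  x(22) = 5,  x(23) = 10,  x(24) = 20,  x(25) = 11,  x(26) = 22,  x(27) = 15,  x(28) = 1,  x(29) = 2.
Since x(29) = x(1) = 2, the sequence is periodic with period 28.
(237 - 1) mod 28 = 12, so x(237) = x(13) = 14.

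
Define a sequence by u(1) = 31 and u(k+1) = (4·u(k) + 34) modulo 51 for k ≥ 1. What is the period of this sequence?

Listing terms: u(1) = 31,  u(2) = 5,  u(3) = 3,  u(4) = 46,  u(5) = 14,  u(6) = 39,  u(7) = 37,  u(8) = 29,  u(9) = 48,  u(10) = 22,  u(11) = 20,  u(12) = 12,  u(13) = 31.
Since u(13) = u(1) = 31, the sequence is periodic with period 12.

12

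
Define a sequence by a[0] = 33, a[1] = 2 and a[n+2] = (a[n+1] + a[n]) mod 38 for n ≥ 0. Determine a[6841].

a[0] = 33,  a[1] = 2,  a[2] = 35,  a[3] = 37,  a[4] = 34,  a[5] = 33,  a[6] = 29,  a[7] = 24,  a[8] = 15,  a[9] = 1,  a[10] = 16,  a[11] = 17,  a[12] = 33,  a[13] = 12,  a[14] = 7,  a[15] = 19,  a[16] = 26,  a[17] = 7,  a[18] = 33,  a[19] = 2.
The sequence repeats with period 18.
(6841 - 0) mod 18 = 1, so a[6841] = a[1] = 2.

2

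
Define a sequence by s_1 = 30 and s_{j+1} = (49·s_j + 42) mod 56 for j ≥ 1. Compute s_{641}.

Computing terms: s_1 = 30,  s_2 = 0,  s_3 = 42,  s_4 = 28,  s_5 = 14,  s_6 = 0.
Since s_6 = s_2 = 0, the sequence is eventually periodic: after a pre-period of length 1 it cycles with period 4.
For j ≥ 2, s_j depends only on (j - 2) mod 4. (641 - 2) mod 4 = 3, so s_{641} = s_5 = 14.

14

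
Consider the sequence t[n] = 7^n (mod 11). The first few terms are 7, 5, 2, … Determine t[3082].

5

Computing terms: t[1] = 7; t[2] = 5; t[3] = 2; t[4] = 3; t[5] = 10; t[6] = 4; t[7] = 6; t[8] = 9; t[9] = 8; t[10] = 1; t[11] = 7.
The sequence repeats with period 10.
(3082 - 1) mod 10 = 1, so t[3082] = t[2] = 5.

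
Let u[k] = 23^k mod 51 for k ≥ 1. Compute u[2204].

13

We have u[1] = 23,  u[2] = 19,  u[3] = 29,  u[4] = 4,  u[5] = 41,  u[6] = 25,  u[7] = 14,  u[8] = 16,  u[9] = 11,  u[10] = 49,  u[11] = 5,  u[12] = 13,  u[13] = 44,  u[14] = 43,  u[15] = 20,  u[16] = 1,  u[17] = 23.
The sequence repeats with period 16.
(2204 - 1) mod 16 = 11, so u[2204] = u[12] = 13.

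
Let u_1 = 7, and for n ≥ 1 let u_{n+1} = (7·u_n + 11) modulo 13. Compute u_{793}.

7

We have u_1 = 7; u_2 = 8; u_3 = 2; u_4 = 12; u_5 = 4; u_6 = 0; u_7 = 11; u_8 = 10; u_9 = 3; u_{10} = 6; u_{11} = 1; u_{12} = 5; u_{13} = 7.
Since u_{13} = u_1 = 7, the sequence is periodic with period 12.
(793 - 1) mod 12 = 0, so u_{793} = u_1 = 7.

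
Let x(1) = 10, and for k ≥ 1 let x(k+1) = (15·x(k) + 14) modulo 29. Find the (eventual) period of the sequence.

28

x(1) = 10, x(2) = 19, x(3) = 9, x(4) = 4, x(5) = 16, x(6) = 22, x(7) = 25, x(8) = 12, x(9) = 20, x(10) = 24, x(11) = 26, x(12) = 27, x(13) = 13, x(14) = 6, x(15) = 17, x(16) = 8, x(17) = 18, x(18) = 23, x(19) = 11, x(20) = 5, x(21) = 2, x(22) = 15, x(23) = 7, x(24) = 3, x(25) = 1, x(26) = 0, x(27) = 14, x(28) = 21, x(29) = 10.
The sequence repeats with period 28.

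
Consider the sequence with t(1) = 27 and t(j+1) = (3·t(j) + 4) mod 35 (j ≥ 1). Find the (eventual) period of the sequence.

Listing terms: t(1) = 27,  t(2) = 15,  t(3) = 14,  t(4) = 11,  t(5) = 2,  t(6) = 10,  t(7) = 34,  t(8) = 1,  t(9) = 7,  t(10) = 25,  t(11) = 9,  t(12) = 31,  t(13) = 27.
The sequence repeats with period 12.

12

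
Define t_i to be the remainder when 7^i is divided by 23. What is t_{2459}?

19

t_0 = 1; t_1 = 7; t_2 = 3; t_3 = 21; t_4 = 9; t_5 = 17; t_6 = 4; t_7 = 5; t_8 = 12; t_9 = 15; t_{10} = 13; t_{11} = 22; t_{12} = 16; t_{13} = 20; t_{14} = 2; t_{15} = 14; t_{16} = 6; t_{17} = 19; t_{18} = 18; t_{19} = 11; t_{20} = 8; t_{21} = 10; t_{22} = 1.
The sequence repeats with period 22.
(2459 - 0) mod 22 = 17, so t_{2459} = t_{17} = 19.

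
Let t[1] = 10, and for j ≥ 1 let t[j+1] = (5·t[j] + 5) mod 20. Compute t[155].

0

Listing terms: t[1] = 10; t[2] = 15; t[3] = 0; t[4] = 5; t[5] = 10.
Since t[5] = t[1] = 10, the sequence is periodic with period 4.
So t[155] = t[1 + ((155-1) mod 4)] = t[3] = 0.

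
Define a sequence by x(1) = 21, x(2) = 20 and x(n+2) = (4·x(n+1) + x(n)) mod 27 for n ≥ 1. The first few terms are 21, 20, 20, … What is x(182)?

Listing terms: x(1) = 21; x(2) = 20; x(3) = 20; x(4) = 19; x(5) = 15; x(6) = 25; x(7) = 7; x(8) = 26; x(9) = 3; x(10) = 11; x(11) = 20; x(12) = 10; x(13) = 6; x(14) = 7; x(15) = 7; x(16) = 8; x(17) = 12; x(18) = 2; x(19) = 20; x(20) = 1; x(21) = 24; x(22) = 16; x(23) = 7; x(24) = 17; x(25) = 21; x(26) = 20.
The sequence repeats with period 24.
(182 - 1) mod 24 = 13, so x(182) = x(14) = 7.

7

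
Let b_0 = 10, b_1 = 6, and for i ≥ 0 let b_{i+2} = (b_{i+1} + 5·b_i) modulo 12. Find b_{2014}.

Listing terms: b_0 = 10, b_1 = 6, b_2 = 8, b_3 = 2, b_4 = 6, b_5 = 4, b_6 = 10, b_7 = 6.
The sequence repeats with period 6.
(2014 - 0) mod 6 = 4, so b_{2014} = b_4 = 6.

6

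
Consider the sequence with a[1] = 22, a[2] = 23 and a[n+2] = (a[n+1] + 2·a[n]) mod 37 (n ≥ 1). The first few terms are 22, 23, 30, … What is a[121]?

27

We have a[1] = 22,  a[2] = 23,  a[3] = 30,  a[4] = 2,  a[5] = 25,  a[6] = 29,  a[7] = 5,  a[8] = 26,  a[9] = 36,  a[10] = 14,  a[11] = 12,  a[12] = 3,  a[13] = 27,  a[14] = 33,  a[15] = 13,  a[16] = 5,  a[17] = 31,  a[18] = 4,  a[19] = 29,  a[20] = 0,  a[21] = 21,  a[22] = 21,  a[23] = 26,  a[24] = 31,  a[25] = 9,  a[26] = 34,  a[27] = 15,  a[28] = 9,  a[29] = 2,  a[30] = 20,  a[31] = 24,  a[32] = 27,  a[33] = 1,  a[34] = 18,  a[35] = 20,  a[36] = 19,  a[37] = 22,  a[38] = 23.
The sequence repeats with period 36.
So a[121] = a[1 + ((121-1) mod 36)] = a[13] = 27.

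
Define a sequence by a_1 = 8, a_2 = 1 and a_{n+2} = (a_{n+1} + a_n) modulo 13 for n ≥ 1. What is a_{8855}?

9

Listing terms: a_1 = 8; a_2 = 1; a_3 = 9; a_4 = 10; a_5 = 6; a_6 = 3; a_7 = 9; a_8 = 12; a_9 = 8; a_{10} = 7; a_{11} = 2; a_{12} = 9; a_{13} = 11; a_{14} = 7; a_{15} = 5; a_{16} = 12; a_{17} = 4; a_{18} = 3; a_{19} = 7; a_{20} = 10; a_{21} = 4; a_{22} = 1; a_{23} = 5; a_{24} = 6; a_{25} = 11; a_{26} = 4; a_{27} = 2; a_{28} = 6; a_{29} = 8; a_{30} = 1.
The sequence repeats with period 28.
So a_{8855} = a_{1 + ((8855-1) mod 28)} = a_7 = 9.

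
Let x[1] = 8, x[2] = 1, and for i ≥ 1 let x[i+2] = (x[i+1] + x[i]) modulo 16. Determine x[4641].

We have x[1] = 8; x[2] = 1; x[3] = 9; x[4] = 10; x[5] = 3; x[6] = 13; x[7] = 0; x[8] = 13; x[9] = 13; x[10] = 10; x[11] = 7; x[12] = 1; x[13] = 8; x[14] = 9; x[15] = 1; x[16] = 10; x[17] = 11; x[18] = 5; x[19] = 0; x[20] = 5; x[21] = 5; x[22] = 10; x[23] = 15; x[24] = 9; x[25] = 8; x[26] = 1.
Since (x[25], x[26]) = (x[1], x[2]) = (8, 1) (two consecutive terms determine the rest), the sequence is periodic with period 24.
(4641 - 1) mod 24 = 8, so x[4641] = x[9] = 13.

13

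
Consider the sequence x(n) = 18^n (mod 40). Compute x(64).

Listing terms: x(1) = 18; x(2) = 4; x(3) = 32; x(4) = 16; x(5) = 8; x(6) = 24; x(7) = 32.
Since x(7) = x(3) = 32, the sequence is eventually periodic: after a pre-period of length 2 it cycles with period 4.
For n ≥ 3, x(n) depends only on (n - 3) mod 4. (64 - 3) mod 4 = 1, so x(64) = x(4) = 16.

16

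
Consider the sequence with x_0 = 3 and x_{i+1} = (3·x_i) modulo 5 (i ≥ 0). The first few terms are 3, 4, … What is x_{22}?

2

x_0 = 3,  x_1 = 4,  x_2 = 2,  x_3 = 1,  x_4 = 3.
The sequence repeats with period 4.
So x_{22} = x_{0 + ((22-0) mod 4)} = x_2 = 2.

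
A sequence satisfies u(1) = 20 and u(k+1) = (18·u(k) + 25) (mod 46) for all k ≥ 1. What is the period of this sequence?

We have u(1) = 20; u(2) = 17; u(3) = 9; u(4) = 3; u(5) = 33; u(6) = 21; u(7) = 35; u(8) = 11; u(9) = 39; u(10) = 37; u(11) = 1; u(12) = 43; u(13) = 17.
Since u(13) = u(2) = 17, the sequence is eventually periodic: after a pre-period of length 1 it cycles with period 11.

11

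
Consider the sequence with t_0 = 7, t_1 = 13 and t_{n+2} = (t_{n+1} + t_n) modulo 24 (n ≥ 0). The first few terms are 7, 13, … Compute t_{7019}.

6

Computing terms: t_0 = 7,  t_1 = 13,  t_2 = 20,  t_3 = 9,  t_4 = 5,  t_5 = 14,  t_6 = 19,  t_7 = 9,  t_8 = 4,  t_9 = 13,  t_{10} = 17,  t_{11} = 6,  t_{12} = 23,  t_{13} = 5,  t_{14} = 4,  t_{15} = 9,  t_{16} = 13,  t_{17} = 22,  t_{18} = 11,  t_{19} = 9,  t_{20} = 20,  t_{21} = 5,  t_{22} = 1,  t_{23} = 6,  t_{24} = 7,  t_{25} = 13.
Since (t_{24}, t_{25}) = (t_0, t_1) = (7, 13) (two consecutive terms determine the rest), the sequence is periodic with period 24.
(7019 - 0) mod 24 = 11, so t_{7019} = t_{11} = 6.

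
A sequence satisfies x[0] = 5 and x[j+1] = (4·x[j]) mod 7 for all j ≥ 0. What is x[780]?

5

x[0] = 5,  x[1] = 6,  x[2] = 3,  x[3] = 5.
The sequence repeats with period 3.
So x[780] = x[0 + ((780-0) mod 3)] = x[0] = 5.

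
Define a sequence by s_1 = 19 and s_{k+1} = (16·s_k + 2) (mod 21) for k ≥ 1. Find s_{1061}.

12

Computing terms: s_1 = 19, s_2 = 12, s_3 = 5, s_4 = 19.
The sequence repeats with period 3.
(1061 - 1) mod 3 = 1, so s_{1061} = s_2 = 12.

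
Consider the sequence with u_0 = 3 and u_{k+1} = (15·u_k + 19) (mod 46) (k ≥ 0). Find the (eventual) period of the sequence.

We have u_0 = 3,  u_1 = 18,  u_2 = 13,  u_3 = 30,  u_4 = 9,  u_5 = 16,  u_6 = 29,  u_7 = 40,  u_8 = 21,  u_9 = 12,  u_{10} = 15,  u_{11} = 14,  u_{12} = 45,  u_{13} = 4,  u_{14} = 33,  u_{15} = 8,  u_{16} = 1,  u_{17} = 34,  u_{18} = 23,  u_{19} = 42,  u_{20} = 5,  u_{21} = 2,  u_{22} = 3.
The sequence repeats with period 22.

22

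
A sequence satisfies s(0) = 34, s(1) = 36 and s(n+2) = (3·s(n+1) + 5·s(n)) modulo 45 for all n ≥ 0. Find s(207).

We have s(0) = 34,  s(1) = 36,  s(2) = 8,  s(3) = 24,  s(4) = 22,  s(5) = 6,  s(6) = 38,  s(7) = 9,  s(8) = 37,  s(9) = 21,  s(10) = 23,  s(11) = 39,  s(12) = 7,  s(13) = 36,  s(14) = 8.
Since (s(13), s(14)) = (s(1), s(2)) = (36, 8) (two consecutive terms determine the rest), the sequence is eventually periodic: after a pre-period of length 1 it cycles with period 12.
For n ≥ 1, s(n) depends only on (n - 1) mod 12. (207 - 1) mod 12 = 2, so s(207) = s(3) = 24.

24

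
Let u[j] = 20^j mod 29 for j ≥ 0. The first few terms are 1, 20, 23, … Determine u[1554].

We have u[0] = 1; u[1] = 20; u[2] = 23; u[3] = 25; u[4] = 7; u[5] = 24; u[6] = 16; u[7] = 1.
The sequence repeats with period 7.
So u[1554] = u[0 + ((1554-0) mod 7)] = u[0] = 1.

1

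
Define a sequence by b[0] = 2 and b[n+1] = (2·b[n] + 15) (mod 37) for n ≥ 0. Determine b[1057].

18

Computing terms: b[0] = 2; b[1] = 19; b[2] = 16; b[3] = 10; b[4] = 35; b[5] = 11; b[6] = 0; b[7] = 15; b[8] = 8; b[9] = 31; b[10] = 3; b[11] = 21; b[12] = 20; b[13] = 18; b[14] = 14; b[15] = 6; b[16] = 27; b[17] = 32; b[18] = 5; b[19] = 25; b[20] = 28; b[21] = 34; b[22] = 9; b[23] = 33; b[24] = 7; b[25] = 29; b[26] = 36; b[27] = 13; b[28] = 4; b[29] = 23; b[30] = 24; b[31] = 26; b[32] = 30; b[33] = 1; b[34] = 17; b[35] = 12; b[36] = 2.
Since b[36] = b[0] = 2, the sequence is periodic with period 36.
(1057 - 0) mod 36 = 13, so b[1057] = b[13] = 18.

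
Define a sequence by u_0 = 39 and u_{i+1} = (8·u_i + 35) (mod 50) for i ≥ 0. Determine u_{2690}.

1

u_0 = 39,  u_1 = 47,  u_2 = 11,  u_3 = 23,  u_4 = 19,  u_5 = 37,  u_6 = 31,  u_7 = 33,  u_8 = 49,  u_9 = 27,  u_{10} = 1,  u_{11} = 43,  u_{12} = 29,  u_{13} = 17,  u_{14} = 21,  u_{15} = 3,  u_{16} = 9,  u_{17} = 7,  u_{18} = 41,  u_{19} = 13,  u_{20} = 39.
The sequence repeats with period 20.
(2690 - 0) mod 20 = 10, so u_{2690} = u_{10} = 1.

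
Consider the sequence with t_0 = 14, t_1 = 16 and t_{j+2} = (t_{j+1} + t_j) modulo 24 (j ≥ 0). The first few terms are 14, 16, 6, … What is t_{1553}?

10

t_0 = 14, t_1 = 16, t_2 = 6, t_3 = 22, t_4 = 4, t_5 = 2, t_6 = 6, t_7 = 8, t_8 = 14, t_9 = 22, t_{10} = 12, t_{11} = 10, t_{12} = 22, t_{13} = 8, t_{14} = 6, t_{15} = 14, t_{16} = 20, t_{17} = 10, t_{18} = 6, t_{19} = 16, t_{20} = 22, t_{21} = 14, t_{22} = 12, t_{23} = 2, t_{24} = 14, t_{25} = 16.
Since (t_{24}, t_{25}) = (t_0, t_1) = (14, 16) (two consecutive terms determine the rest), the sequence is periodic with period 24.
(1553 - 0) mod 24 = 17, so t_{1553} = t_{17} = 10.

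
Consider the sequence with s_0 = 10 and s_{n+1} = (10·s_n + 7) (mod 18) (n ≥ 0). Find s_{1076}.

s_0 = 10, s_1 = 17, s_2 = 15, s_3 = 13, s_4 = 11, s_5 = 9, s_6 = 7, s_7 = 5, s_8 = 3, s_9 = 1, s_{10} = 17.
Since s_{10} = s_1 = 17, the sequence is eventually periodic: after a pre-period of length 1 it cycles with period 9.
For n ≥ 1, s_n depends only on (n - 1) mod 9. (1076 - 1) mod 9 = 4, so s_{1076} = s_5 = 9.

9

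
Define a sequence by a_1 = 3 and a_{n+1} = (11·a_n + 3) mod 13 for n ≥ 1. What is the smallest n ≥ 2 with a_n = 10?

We have a_1 = 3, a_2 = 10, a_3 = 9, a_4 = 11, a_5 = 7, a_6 = 2, a_7 = 12, a_8 = 5, a_9 = 6, a_{10} = 4, a_{11} = 8, a_{12} = 0, a_{13} = 3.
The sequence repeats with period 12.
The value 10 first appears (with n ≥ 2) at a_2.

2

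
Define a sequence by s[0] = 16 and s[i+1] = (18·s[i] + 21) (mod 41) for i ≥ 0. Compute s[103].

24

We have s[0] = 16, s[1] = 22, s[2] = 7, s[3] = 24, s[4] = 2, s[5] = 16.
The sequence repeats with period 5.
So s[103] = s[0 + ((103-0) mod 5)] = s[3] = 24.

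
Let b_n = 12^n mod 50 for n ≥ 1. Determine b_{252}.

Computing terms: b_1 = 12, b_2 = 44, b_3 = 28, b_4 = 36, b_5 = 32, b_6 = 34, b_7 = 8, b_8 = 46, b_9 = 2, b_{10} = 24, b_{11} = 38, b_{12} = 6, b_{13} = 22, b_{14} = 14, b_{15} = 18, b_{16} = 16, b_{17} = 42, b_{18} = 4, b_{19} = 48, b_{20} = 26, b_{21} = 12.
The sequence repeats with period 20.
So b_{252} = b_{1 + ((252-1) mod 20)} = b_{12} = 6.

6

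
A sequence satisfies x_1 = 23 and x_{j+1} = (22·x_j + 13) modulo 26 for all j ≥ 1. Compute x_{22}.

Computing terms: x_1 = 23, x_2 = 25, x_3 = 17, x_4 = 23.
The sequence repeats with period 3.
(22 - 1) mod 3 = 0, so x_{22} = x_1 = 23.

23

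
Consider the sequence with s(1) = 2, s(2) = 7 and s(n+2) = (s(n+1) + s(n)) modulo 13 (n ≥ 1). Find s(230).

2

s(1) = 2, s(2) = 7, s(3) = 9, s(4) = 3, s(5) = 12, s(6) = 2, s(7) = 1, s(8) = 3, s(9) = 4, s(10) = 7, s(11) = 11, s(12) = 5, s(13) = 3, s(14) = 8, s(15) = 11, s(16) = 6, s(17) = 4, s(18) = 10, s(19) = 1, s(20) = 11, s(21) = 12, s(22) = 10, s(23) = 9, s(24) = 6, s(25) = 2, s(26) = 8, s(27) = 10, s(28) = 5, s(29) = 2, s(30) = 7.
Since (s(29), s(30)) = (s(1), s(2)) = (2, 7) (two consecutive terms determine the rest), the sequence is periodic with period 28.
(230 - 1) mod 28 = 5, so s(230) = s(6) = 2.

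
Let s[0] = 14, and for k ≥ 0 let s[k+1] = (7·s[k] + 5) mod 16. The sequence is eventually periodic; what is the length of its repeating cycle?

4

We have s[0] = 14, s[1] = 7, s[2] = 6, s[3] = 15, s[4] = 14.
The sequence repeats with period 4.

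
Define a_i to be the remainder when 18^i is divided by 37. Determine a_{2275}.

Computing terms: a_1 = 18,  a_2 = 28,  a_3 = 23,  a_4 = 7,  a_5 = 15,  a_6 = 11,  a_7 = 13,  a_8 = 12,  a_9 = 31,  a_{10} = 3,  a_{11} = 17,  a_{12} = 10,  a_{13} = 32,  a_{14} = 21,  a_{15} = 8,  a_{16} = 33,  a_{17} = 2,  a_{18} = 36,  a_{19} = 19,  a_{20} = 9,  a_{21} = 14,  a_{22} = 30,  a_{23} = 22,  a_{24} = 26,  a_{25} = 24,  a_{26} = 25,  a_{27} = 6,  a_{28} = 34,  a_{29} = 20,  a_{30} = 27,  a_{31} = 5,  a_{32} = 16,  a_{33} = 29,  a_{34} = 4,  a_{35} = 35,  a_{36} = 1,  a_{37} = 18.
Since a_{37} = a_1 = 18, the sequence is periodic with period 36.
(2275 - 1) mod 36 = 6, so a_{2275} = a_7 = 13.

13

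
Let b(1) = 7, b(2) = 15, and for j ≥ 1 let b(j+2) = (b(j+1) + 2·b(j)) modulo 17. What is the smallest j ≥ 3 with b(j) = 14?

6

b(1) = 7; b(2) = 15; b(3) = 12; b(4) = 8; b(5) = 15; b(6) = 14; b(7) = 10; b(8) = 4; b(9) = 7; b(10) = 15.
Since (b(9), b(10)) = (b(1), b(2)) = (7, 15) (two consecutive terms determine the rest), the sequence is periodic with period 8.
The value 14 first appears (with j ≥ 3) at b(6).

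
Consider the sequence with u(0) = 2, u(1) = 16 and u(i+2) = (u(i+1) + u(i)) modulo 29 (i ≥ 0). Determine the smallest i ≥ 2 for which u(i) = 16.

15

Computing terms: u(0) = 2, u(1) = 16, u(2) = 18, u(3) = 5, u(4) = 23, u(5) = 28, u(6) = 22, u(7) = 21, u(8) = 14, u(9) = 6, u(10) = 20, u(11) = 26, u(12) = 17, u(13) = 14, u(14) = 2, u(15) = 16.
The sequence repeats with period 14.
The value 16 next appears (with i ≥ 2) at u(15).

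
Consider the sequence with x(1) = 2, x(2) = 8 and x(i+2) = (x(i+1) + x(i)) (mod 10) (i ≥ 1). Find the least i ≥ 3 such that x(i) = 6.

6

x(1) = 2, x(2) = 8, x(3) = 0, x(4) = 8, x(5) = 8, x(6) = 6, x(7) = 4, x(8) = 0, x(9) = 4, x(10) = 4, x(11) = 8, x(12) = 2, x(13) = 0, x(14) = 2, x(15) = 2, x(16) = 4, x(17) = 6, x(18) = 0, x(19) = 6, x(20) = 6, x(21) = 2, x(22) = 8.
The sequence repeats with period 20.
The value 6 first appears (with i ≥ 3) at x(6).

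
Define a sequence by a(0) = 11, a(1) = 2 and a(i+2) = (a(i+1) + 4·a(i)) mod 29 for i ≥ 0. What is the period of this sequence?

Computing terms: a(0) = 11; a(1) = 2; a(2) = 17; a(3) = 25; a(4) = 6; a(5) = 19; a(6) = 14; a(7) = 3; a(8) = 1; a(9) = 13; a(10) = 17; a(11) = 11; a(12) = 21; a(13) = 7; a(14) = 4; a(15) = 3; a(16) = 19; a(17) = 2; a(18) = 20; a(19) = 28; a(20) = 21; a(21) = 17; a(22) = 14; a(23) = 24; a(24) = 22; a(25) = 2; a(26) = 3; a(27) = 11; a(28) = 23; a(29) = 9; a(30) = 14; a(31) = 21; a(32) = 19; a(33) = 16; a(34) = 5; a(35) = 11; a(36) = 2.
The sequence repeats with period 35.

35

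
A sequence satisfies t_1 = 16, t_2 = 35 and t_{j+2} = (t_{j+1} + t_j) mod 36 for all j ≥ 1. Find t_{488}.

7

t_1 = 16; t_2 = 35; t_3 = 15; t_4 = 14; t_5 = 29; t_6 = 7; t_7 = 0; t_8 = 7; t_9 = 7; t_{10} = 14; t_{11} = 21; t_{12} = 35; t_{13} = 20; t_{14} = 19; t_{15} = 3; t_{16} = 22; t_{17} = 25; t_{18} = 11; t_{19} = 0; t_{20} = 11; t_{21} = 11; t_{22} = 22; t_{23} = 33; t_{24} = 19; t_{25} = 16; t_{26} = 35.
The sequence repeats with period 24.
So t_{488} = t_{1 + ((488-1) mod 24)} = t_8 = 7.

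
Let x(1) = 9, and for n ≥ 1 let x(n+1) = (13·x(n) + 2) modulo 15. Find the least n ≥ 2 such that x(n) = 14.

We have x(1) = 9,  x(2) = 14,  x(3) = 4,  x(4) = 9.
Since x(4) = x(1) = 9, the sequence is periodic with period 3.
The value 14 first appears (with n ≥ 2) at x(2).

2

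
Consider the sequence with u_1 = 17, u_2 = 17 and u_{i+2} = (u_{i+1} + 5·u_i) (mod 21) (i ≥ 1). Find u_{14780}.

8

u_1 = 17,  u_2 = 17,  u_3 = 18,  u_4 = 19,  u_5 = 4,  u_6 = 15,  u_7 = 14,  u_8 = 5,  u_9 = 12,  u_{10} = 16,  u_{11} = 13,  u_{12} = 9,  u_{13} = 11,  u_{14} = 14,  u_{15} = 6,  u_{16} = 13,  u_{17} = 1,  u_{18} = 3,  u_{19} = 8,  u_{20} = 2,  u_{21} = 0,  u_{22} = 10,  u_{23} = 10,  u_{24} = 18,  u_{25} = 5,  u_{26} = 11,  u_{27} = 15,  u_{28} = 7,  u_{29} = 19,  u_{30} = 12,  u_{31} = 2,  u_{32} = 20,  u_{33} = 9,  u_{34} = 4,  u_{35} = 7,  u_{36} = 6,  u_{37} = 20,  u_{38} = 8,  u_{39} = 3,  u_{40} = 1,  u_{41} = 16,  u_{42} = 0,  u_{43} = 17,  u_{44} = 17.
Since (u_{43}, u_{44}) = (u_1, u_2) = (17, 17) (two consecutive terms determine the rest), the sequence is periodic with period 42.
So u_{14780} = u_{1 + ((14780-1) mod 42)} = u_{38} = 8.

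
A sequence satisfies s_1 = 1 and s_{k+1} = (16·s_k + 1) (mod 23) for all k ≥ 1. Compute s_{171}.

14

Listing terms: s_1 = 1, s_2 = 17, s_3 = 20, s_4 = 22, s_5 = 8, s_6 = 14, s_7 = 18, s_8 = 13, s_9 = 2, s_{10} = 10, s_{11} = 0, s_{12} = 1.
The sequence repeats with period 11.
(171 - 1) mod 11 = 5, so s_{171} = s_6 = 14.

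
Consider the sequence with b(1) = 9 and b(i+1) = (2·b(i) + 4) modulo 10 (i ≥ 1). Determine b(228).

b(1) = 9; b(2) = 2; b(3) = 8; b(4) = 0; b(5) = 4; b(6) = 2.
Since b(6) = b(2) = 2, the sequence is eventually periodic: after a pre-period of length 1 it cycles with period 4.
For i ≥ 2, b(i) depends only on (i - 2) mod 4. (228 - 2) mod 4 = 2, so b(228) = b(4) = 0.

0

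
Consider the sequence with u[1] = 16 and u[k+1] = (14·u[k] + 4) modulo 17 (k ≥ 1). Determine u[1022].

8

Listing terms: u[1] = 16; u[2] = 7; u[3] = 0; u[4] = 4; u[5] = 9; u[6] = 11; u[7] = 5; u[8] = 6; u[9] = 3; u[10] = 12; u[11] = 2; u[12] = 15; u[13] = 10; u[14] = 8; u[15] = 14; u[16] = 13; u[17] = 16.
Since u[17] = u[1] = 16, the sequence is periodic with period 16.
So u[1022] = u[1 + ((1022-1) mod 16)] = u[14] = 8.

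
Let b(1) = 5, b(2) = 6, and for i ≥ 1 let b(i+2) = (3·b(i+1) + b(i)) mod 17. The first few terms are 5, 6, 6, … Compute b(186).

11

We have b(1) = 5; b(2) = 6; b(3) = 6; b(4) = 7; b(5) = 10; b(6) = 3; b(7) = 2; b(8) = 9; b(9) = 12; b(10) = 11; b(11) = 11; b(12) = 10; b(13) = 7; b(14) = 14; b(15) = 15; b(16) = 8; b(17) = 5; b(18) = 6.
Since (b(17), b(18)) = (b(1), b(2)) = (5, 6) (two consecutive terms determine the rest), the sequence is periodic with period 16.
(186 - 1) mod 16 = 9, so b(186) = b(10) = 11.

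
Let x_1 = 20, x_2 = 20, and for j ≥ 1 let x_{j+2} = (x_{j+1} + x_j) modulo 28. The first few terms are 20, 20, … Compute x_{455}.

8

x_1 = 20; x_2 = 20; x_3 = 12; x_4 = 4; x_5 = 16; x_6 = 20; x_7 = 8; x_8 = 0; x_9 = 8; x_{10} = 8; x_{11} = 16; x_{12} = 24; x_{13} = 12; x_{14} = 8; x_{15} = 20; x_{16} = 0; x_{17} = 20; x_{18} = 20.
The sequence repeats with period 16.
So x_{455} = x_{1 + ((455-1) mod 16)} = x_7 = 8.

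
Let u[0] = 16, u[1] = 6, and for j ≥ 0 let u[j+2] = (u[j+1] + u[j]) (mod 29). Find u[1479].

18

u[0] = 16,  u[1] = 6,  u[2] = 22,  u[3] = 28,  u[4] = 21,  u[5] = 20,  u[6] = 12,  u[7] = 3,  u[8] = 15,  u[9] = 18,  u[10] = 4,  u[11] = 22,  u[12] = 26,  u[13] = 19,  u[14] = 16,  u[15] = 6.
The sequence repeats with period 14.
So u[1479] = u[0 + ((1479-0) mod 14)] = u[9] = 18.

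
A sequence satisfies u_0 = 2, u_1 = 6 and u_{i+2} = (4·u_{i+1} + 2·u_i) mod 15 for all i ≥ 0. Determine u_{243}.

Computing terms: u_0 = 2; u_1 = 6; u_2 = 13; u_3 = 4; u_4 = 12; u_5 = 11; u_6 = 8; u_7 = 9; u_8 = 7; u_9 = 1; u_{10} = 3; u_{11} = 14; u_{12} = 2; u_{13} = 6.
Since (u_{12}, u_{13}) = (u_0, u_1) = (2, 6) (two consecutive terms determine the rest), the sequence is periodic with period 12.
(243 - 0) mod 12 = 3, so u_{243} = u_3 = 4.

4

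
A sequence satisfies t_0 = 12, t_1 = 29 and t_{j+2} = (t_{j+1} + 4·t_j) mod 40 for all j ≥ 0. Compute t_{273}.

Computing terms: t_0 = 12,  t_1 = 29,  t_2 = 37,  t_3 = 33,  t_4 = 21,  t_5 = 33,  t_6 = 37,  t_7 = 9,  t_8 = 37,  t_9 = 33.
Since (t_8, t_9) = (t_2, t_3) = (37, 33) (two consecutive terms determine the rest), the sequence is eventually periodic: after a pre-period of length 2 it cycles with period 6.
For j ≥ 2, t_j depends only on (j - 2) mod 6. (273 - 2) mod 6 = 1, so t_{273} = t_3 = 33.

33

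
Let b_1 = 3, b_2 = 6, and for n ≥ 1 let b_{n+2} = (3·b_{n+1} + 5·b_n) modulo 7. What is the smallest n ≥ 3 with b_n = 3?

Listing terms: b_1 = 3; b_2 = 6; b_3 = 5; b_4 = 3; b_5 = 6.
Since (b_4, b_5) = (b_1, b_2) = (3, 6) (two consecutive terms determine the rest), the sequence is periodic with period 3.
The value 3 next appears (with n ≥ 3) at b_4.

4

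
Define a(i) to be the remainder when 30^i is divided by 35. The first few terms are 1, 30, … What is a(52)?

30

Listing terms: a(0) = 1; a(1) = 30; a(2) = 25; a(3) = 15; a(4) = 30.
Since a(4) = a(1) = 30, the sequence is eventually periodic: after a pre-period of length 1 it cycles with period 3.
For i ≥ 1, a(i) depends only on (i - 1) mod 3. (52 - 1) mod 3 = 0, so a(52) = a(1) = 30.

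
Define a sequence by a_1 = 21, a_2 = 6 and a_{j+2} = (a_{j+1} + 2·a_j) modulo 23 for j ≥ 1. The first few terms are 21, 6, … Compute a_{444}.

We have a_1 = 21, a_2 = 6, a_3 = 2, a_4 = 14, a_5 = 18, a_6 = 0, a_7 = 13, a_8 = 13, a_9 = 16, a_{10} = 19, a_{11} = 5, a_{12} = 20, a_{13} = 7, a_{14} = 1, a_{15} = 15, a_{16} = 17, a_{17} = 1, a_{18} = 12, a_{19} = 14, a_{20} = 15, a_{21} = 20, a_{22} = 4, a_{23} = 21, a_{24} = 6.
Since (a_{23}, a_{24}) = (a_1, a_2) = (21, 6) (two consecutive terms determine the rest), the sequence is periodic with period 22.
So a_{444} = a_{1 + ((444-1) mod 22)} = a_4 = 14.

14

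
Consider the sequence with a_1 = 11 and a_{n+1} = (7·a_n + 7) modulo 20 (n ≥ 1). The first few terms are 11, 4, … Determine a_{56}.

12

Computing terms: a_1 = 11; a_2 = 4; a_3 = 15; a_4 = 12; a_5 = 11.
Since a_5 = a_1 = 11, the sequence is periodic with period 4.
So a_{56} = a_{1 + ((56-1) mod 4)} = a_4 = 12.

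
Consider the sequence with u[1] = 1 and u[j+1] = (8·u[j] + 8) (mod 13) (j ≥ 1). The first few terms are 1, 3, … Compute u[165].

1

Computing terms: u[1] = 1; u[2] = 3; u[3] = 6; u[4] = 4; u[5] = 1.
Since u[5] = u[1] = 1, the sequence is periodic with period 4.
So u[165] = u[1 + ((165-1) mod 4)] = u[1] = 1.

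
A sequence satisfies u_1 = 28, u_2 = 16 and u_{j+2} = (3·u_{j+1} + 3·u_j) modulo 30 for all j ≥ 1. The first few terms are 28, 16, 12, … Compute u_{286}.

6

We have u_1 = 28, u_2 = 16, u_3 = 12, u_4 = 24, u_5 = 18, u_6 = 6, u_7 = 12, u_8 = 24.
Since (u_7, u_8) = (u_3, u_4) = (12, 24) (two consecutive terms determine the rest), the sequence is eventually periodic: after a pre-period of length 2 it cycles with period 4.
For j ≥ 3, u_j depends only on (j - 3) mod 4. (286 - 3) mod 4 = 3, so u_{286} = u_6 = 6.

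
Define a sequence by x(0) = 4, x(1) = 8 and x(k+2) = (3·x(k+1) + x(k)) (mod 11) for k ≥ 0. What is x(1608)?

x(0) = 4; x(1) = 8; x(2) = 6; x(3) = 4; x(4) = 7; x(5) = 3; x(6) = 5; x(7) = 7; x(8) = 4; x(9) = 8.
The sequence repeats with period 8.
So x(1608) = x(0 + ((1608-0) mod 8)) = x(0) = 4.

4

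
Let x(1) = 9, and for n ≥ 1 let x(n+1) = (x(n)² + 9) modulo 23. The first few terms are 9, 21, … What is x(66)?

x(1) = 9; x(2) = 21; x(3) = 13; x(4) = 17; x(5) = 22; x(6) = 10; x(7) = 17.
Since x(7) = x(4) = 17, the sequence is eventually periodic: after a pre-period of length 3 it cycles with period 3.
For n ≥ 4, x(n) depends only on (n - 4) mod 3. (66 - 4) mod 3 = 2, so x(66) = x(6) = 10.

10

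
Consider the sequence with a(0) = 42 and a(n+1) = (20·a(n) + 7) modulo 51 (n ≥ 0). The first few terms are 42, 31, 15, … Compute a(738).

15

Computing terms: a(0) = 42,  a(1) = 31,  a(2) = 15,  a(3) = 1,  a(4) = 27,  a(5) = 37,  a(6) = 33,  a(7) = 4,  a(8) = 36,  a(9) = 13,  a(10) = 12,  a(11) = 43,  a(12) = 0,  a(13) = 7,  a(14) = 45,  a(15) = 40,  a(16) = 42.
The sequence repeats with period 16.
(738 - 0) mod 16 = 2, so a(738) = a(2) = 15.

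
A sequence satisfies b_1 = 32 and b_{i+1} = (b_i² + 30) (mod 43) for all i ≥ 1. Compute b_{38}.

31

Listing terms: b_1 = 32,  b_2 = 22,  b_3 = 41,  b_4 = 34,  b_5 = 25,  b_6 = 10,  b_7 = 1,  b_8 = 31,  b_9 = 2,  b_{10} = 34.
Since b_{10} = b_4 = 34, the sequence is eventually periodic: after a pre-period of length 3 it cycles with period 6.
For i ≥ 4, b_i depends only on (i - 4) mod 6. (38 - 4) mod 6 = 4, so b_{38} = b_8 = 31.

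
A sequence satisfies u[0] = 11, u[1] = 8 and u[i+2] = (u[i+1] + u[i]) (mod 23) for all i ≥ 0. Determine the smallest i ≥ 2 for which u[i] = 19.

2

We have u[0] = 11,  u[1] = 8,  u[2] = 19,  u[3] = 4,  u[4] = 0,  u[5] = 4,  u[6] = 4,  u[7] = 8,  u[8] = 12,  u[9] = 20,  u[10] = 9,  u[11] = 6,  u[12] = 15,  u[13] = 21,  u[14] = 13,  u[15] = 11,  u[16] = 1,  u[17] = 12,  u[18] = 13,  u[19] = 2,  u[20] = 15,  u[21] = 17,  u[22] = 9,  u[23] = 3,  u[24] = 12,  u[25] = 15,  u[26] = 4,  u[27] = 19,  u[28] = 0,  u[29] = 19,  u[30] = 19,  u[31] = 15,  u[32] = 11,  u[33] = 3,  u[34] = 14,  u[35] = 17,  u[36] = 8,  u[37] = 2,  u[38] = 10,  u[39] = 12,  u[40] = 22,  u[41] = 11,  u[42] = 10,  u[43] = 21,  u[44] = 8,  u[45] = 6,  u[46] = 14,  u[47] = 20,  u[48] = 11,  u[49] = 8.
Since (u[48], u[49]) = (u[0], u[1]) = (11, 8) (two consecutive terms determine the rest), the sequence is periodic with period 48.
The value 19 first appears (with i ≥ 2) at u[2].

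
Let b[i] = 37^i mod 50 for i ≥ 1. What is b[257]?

17

b[1] = 37; b[2] = 19; b[3] = 3; b[4] = 11; b[5] = 7; b[6] = 9; b[7] = 33; b[8] = 21; b[9] = 27; b[10] = 49; b[11] = 13; b[12] = 31; b[13] = 47; b[14] = 39; b[15] = 43; b[16] = 41; b[17] = 17; b[18] = 29; b[19] = 23; b[20] = 1; b[21] = 37.
The sequence repeats with period 20.
So b[257] = b[1 + ((257-1) mod 20)] = b[17] = 17.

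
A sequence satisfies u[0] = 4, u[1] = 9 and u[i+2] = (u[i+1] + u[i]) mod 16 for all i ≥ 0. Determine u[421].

1

Computing terms: u[0] = 4,  u[1] = 9,  u[2] = 13,  u[3] = 6,  u[4] = 3,  u[5] = 9,  u[6] = 12,  u[7] = 5,  u[8] = 1,  u[9] = 6,  u[10] = 7,  u[11] = 13,  u[12] = 4,  u[13] = 1,  u[14] = 5,  u[15] = 6,  u[16] = 11,  u[17] = 1,  u[18] = 12,  u[19] = 13,  u[20] = 9,  u[21] = 6,  u[22] = 15,  u[23] = 5,  u[24] = 4,  u[25] = 9.
Since (u[24], u[25]) = (u[0], u[1]) = (4, 9) (two consecutive terms determine the rest), the sequence is periodic with period 24.
So u[421] = u[0 + ((421-0) mod 24)] = u[13] = 1.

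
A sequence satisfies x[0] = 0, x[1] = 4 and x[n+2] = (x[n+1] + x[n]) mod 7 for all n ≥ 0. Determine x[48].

0

Listing terms: x[0] = 0,  x[1] = 4,  x[2] = 4,  x[3] = 1,  x[4] = 5,  x[5] = 6,  x[6] = 4,  x[7] = 3,  x[8] = 0,  x[9] = 3,  x[10] = 3,  x[11] = 6,  x[12] = 2,  x[13] = 1,  x[14] = 3,  x[15] = 4,  x[16] = 0,  x[17] = 4.
The sequence repeats with period 16.
So x[48] = x[0 + ((48-0) mod 16)] = x[0] = 0.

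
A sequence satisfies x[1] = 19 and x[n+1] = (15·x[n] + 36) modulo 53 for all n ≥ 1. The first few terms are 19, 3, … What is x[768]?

19

Computing terms: x[1] = 19,  x[2] = 3,  x[3] = 28,  x[4] = 32,  x[5] = 39,  x[6] = 38,  x[7] = 23,  x[8] = 10,  x[9] = 27,  x[10] = 17,  x[11] = 26,  x[12] = 2,  x[13] = 13,  x[14] = 19.
Since x[14] = x[1] = 19, the sequence is periodic with period 13.
So x[768] = x[1 + ((768-1) mod 13)] = x[1] = 19.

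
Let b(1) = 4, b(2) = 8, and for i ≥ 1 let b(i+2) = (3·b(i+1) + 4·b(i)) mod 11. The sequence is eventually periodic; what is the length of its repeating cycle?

We have b(1) = 4,  b(2) = 8,  b(3) = 7,  b(4) = 9,  b(5) = 0,  b(6) = 3,  b(7) = 9,  b(8) = 6,  b(9) = 10,  b(10) = 10,  b(11) = 4,  b(12) = 8.
The sequence repeats with period 10.

10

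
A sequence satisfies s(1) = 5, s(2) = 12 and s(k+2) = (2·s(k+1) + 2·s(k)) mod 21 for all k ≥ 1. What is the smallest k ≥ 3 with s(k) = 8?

4

s(1) = 5; s(2) = 12; s(3) = 13; s(4) = 8; s(5) = 0; s(6) = 16; s(7) = 11; s(8) = 12; s(9) = 4; s(10) = 11; s(11) = 9; s(12) = 19; s(13) = 14; s(14) = 3; s(15) = 13; s(16) = 11; s(17) = 6; s(18) = 13; s(19) = 17; s(20) = 18; s(21) = 7; s(22) = 8; s(23) = 9; s(24) = 13; s(25) = 2; s(26) = 9; s(27) = 1; s(28) = 20; s(29) = 0; s(30) = 19; s(31) = 17; s(32) = 9; s(33) = 10; s(34) = 17; s(35) = 12; s(36) = 16; s(37) = 14; s(38) = 18; s(39) = 1; s(40) = 17; s(41) = 15; s(42) = 1; s(43) = 11; s(44) = 3; s(45) = 7; s(46) = 20; s(47) = 12; s(48) = 1; s(49) = 5; s(50) = 12.
Since (s(49), s(50)) = (s(1), s(2)) = (5, 12) (two consecutive terms determine the rest), the sequence is periodic with period 48.
The value 8 first appears (with k ≥ 3) at s(4).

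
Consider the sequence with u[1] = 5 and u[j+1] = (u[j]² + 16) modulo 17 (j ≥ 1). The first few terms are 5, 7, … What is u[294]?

We have u[1] = 5; u[2] = 7; u[3] = 14; u[4] = 8; u[5] = 12; u[6] = 7.
Since u[6] = u[2] = 7, the sequence is eventually periodic: after a pre-period of length 1 it cycles with period 4.
For j ≥ 2, u[j] depends only on (j - 2) mod 4. (294 - 2) mod 4 = 0, so u[294] = u[2] = 7.

7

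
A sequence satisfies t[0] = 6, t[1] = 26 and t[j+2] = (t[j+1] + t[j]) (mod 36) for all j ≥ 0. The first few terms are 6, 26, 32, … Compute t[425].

Listing terms: t[0] = 6,  t[1] = 26,  t[2] = 32,  t[3] = 22,  t[4] = 18,  t[5] = 4,  t[6] = 22,  t[7] = 26,  t[8] = 12,  t[9] = 2,  t[10] = 14,  t[11] = 16,  t[12] = 30,  t[13] = 10,  t[14] = 4,  t[15] = 14,  t[16] = 18,  t[17] = 32,  t[18] = 14,  t[19] = 10,  t[20] = 24,  t[21] = 34,  t[22] = 22,  t[23] = 20,  t[24] = 6,  t[25] = 26.
The sequence repeats with period 24.
(425 - 0) mod 24 = 17, so t[425] = t[17] = 32.

32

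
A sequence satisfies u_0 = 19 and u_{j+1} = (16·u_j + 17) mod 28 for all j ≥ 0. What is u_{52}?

13

u_0 = 19; u_1 = 13; u_2 = 1; u_3 = 5; u_4 = 13.
Since u_4 = u_1 = 13, the sequence is eventually periodic: after a pre-period of length 1 it cycles with period 3.
For j ≥ 1, u_j depends only on (j - 1) mod 3. (52 - 1) mod 3 = 0, so u_{52} = u_1 = 13.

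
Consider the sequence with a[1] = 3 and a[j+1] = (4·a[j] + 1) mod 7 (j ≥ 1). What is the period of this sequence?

3

Listing terms: a[1] = 3, a[2] = 6, a[3] = 4, a[4] = 3.
Since a[4] = a[1] = 3, the sequence is periodic with period 3.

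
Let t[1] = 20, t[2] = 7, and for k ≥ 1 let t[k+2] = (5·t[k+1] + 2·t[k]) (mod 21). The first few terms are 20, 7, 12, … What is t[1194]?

0

We have t[1] = 20; t[2] = 7; t[3] = 12; t[4] = 11; t[5] = 16; t[6] = 18; t[7] = 17; t[8] = 16; t[9] = 9; t[10] = 14; t[11] = 4; t[12] = 6; t[13] = 17; t[14] = 13; t[15] = 15; t[16] = 17; t[17] = 10; t[18] = 0; t[19] = 20; t[20] = 16; t[21] = 15; t[22] = 2; t[23] = 19; t[24] = 15; t[25] = 8; t[26] = 7; t[27] = 9; t[28] = 17; t[29] = 19; t[30] = 3; t[31] = 11; t[32] = 19; t[33] = 12; t[34] = 14; t[35] = 10; t[36] = 15; t[37] = 11; t[38] = 1; t[39] = 6; t[40] = 11; t[41] = 4; t[42] = 0; t[43] = 8; t[44] = 19; t[45] = 6; t[46] = 5; t[47] = 16; t[48] = 6; t[49] = 20; t[50] = 7.
Since (t[49], t[50]) = (t[1], t[2]) = (20, 7) (two consecutive terms determine the rest), the sequence is periodic with period 48.
(1194 - 1) mod 48 = 41, so t[1194] = t[42] = 0.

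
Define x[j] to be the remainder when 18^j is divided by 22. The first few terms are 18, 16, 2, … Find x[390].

x[1] = 18, x[2] = 16, x[3] = 2, x[4] = 14, x[5] = 10, x[6] = 4, x[7] = 6, x[8] = 20, x[9] = 8, x[10] = 12, x[11] = 18.
Since x[11] = x[1] = 18, the sequence is periodic with period 10.
So x[390] = x[1 + ((390-1) mod 10)] = x[10] = 12.

12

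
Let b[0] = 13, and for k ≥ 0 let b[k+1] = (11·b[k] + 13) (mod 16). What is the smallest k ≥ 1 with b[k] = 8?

3

Listing terms: b[0] = 13, b[1] = 12, b[2] = 1, b[3] = 8, b[4] = 5, b[5] = 4, b[6] = 9, b[7] = 0, b[8] = 13.
The sequence repeats with period 8.
The value 8 first appears (with k ≥ 1) at b[3].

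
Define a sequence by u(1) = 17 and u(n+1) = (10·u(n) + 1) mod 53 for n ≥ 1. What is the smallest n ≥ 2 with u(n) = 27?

Listing terms: u(1) = 17, u(2) = 12, u(3) = 15, u(4) = 45, u(5) = 27, u(6) = 6, u(7) = 8, u(8) = 28, u(9) = 16, u(10) = 2, u(11) = 21, u(12) = 52, u(13) = 44, u(14) = 17.
Since u(14) = u(1) = 17, the sequence is periodic with period 13.
The value 27 first appears (with n ≥ 2) at u(5).

5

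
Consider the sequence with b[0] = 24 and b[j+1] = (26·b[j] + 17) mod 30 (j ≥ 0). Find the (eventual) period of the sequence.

We have b[0] = 24; b[1] = 11; b[2] = 3; b[3] = 5; b[4] = 27; b[5] = 29; b[6] = 21; b[7] = 23; b[8] = 15; b[9] = 17; b[10] = 9; b[11] = 11.
Since b[11] = b[1] = 11, the sequence is eventually periodic: after a pre-period of length 1 it cycles with period 10.

10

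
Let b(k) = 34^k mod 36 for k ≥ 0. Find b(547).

b(0) = 1, b(1) = 34, b(2) = 4, b(3) = 28, b(4) = 16, b(5) = 4.
Since b(5) = b(2) = 4, the sequence is eventually periodic: after a pre-period of length 2 it cycles with period 3.
For k ≥ 2, b(k) depends only on (k - 2) mod 3. (547 - 2) mod 3 = 2, so b(547) = b(4) = 16.

16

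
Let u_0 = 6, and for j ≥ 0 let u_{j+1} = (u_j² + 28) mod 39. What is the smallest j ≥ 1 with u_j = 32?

4

Computing terms: u_0 = 6,  u_1 = 25,  u_2 = 29,  u_3 = 11,  u_4 = 32,  u_5 = 38,  u_6 = 29.
Since u_6 = u_2 = 29, the sequence is eventually periodic: after a pre-period of length 2 it cycles with period 4.
The value 32 first appears (with j ≥ 1) at u_4.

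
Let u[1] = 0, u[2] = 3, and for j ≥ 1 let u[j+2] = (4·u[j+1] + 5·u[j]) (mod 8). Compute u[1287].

Computing terms: u[1] = 0; u[2] = 3; u[3] = 4; u[4] = 7; u[5] = 0; u[6] = 3.
Since (u[5], u[6]) = (u[1], u[2]) = (0, 3) (two consecutive terms determine the rest), the sequence is periodic with period 4.
(1287 - 1) mod 4 = 2, so u[1287] = u[3] = 4.

4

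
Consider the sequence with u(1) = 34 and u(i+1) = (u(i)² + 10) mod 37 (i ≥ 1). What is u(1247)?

Listing terms: u(1) = 34,  u(2) = 19,  u(3) = 1,  u(4) = 11,  u(5) = 20,  u(6) = 3,  u(7) = 19.
Since u(7) = u(2) = 19, the sequence is eventually periodic: after a pre-period of length 1 it cycles with period 5.
For i ≥ 2, u(i) depends only on (i - 2) mod 5. (1247 - 2) mod 5 = 0, so u(1247) = u(2) = 19.

19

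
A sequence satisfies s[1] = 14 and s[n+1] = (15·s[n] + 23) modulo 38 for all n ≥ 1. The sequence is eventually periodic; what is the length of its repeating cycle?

We have s[1] = 14, s[2] = 5, s[3] = 22, s[4] = 11, s[5] = 36, s[6] = 31, s[7] = 32, s[8] = 9, s[9] = 6, s[10] = 37, s[11] = 8, s[12] = 29, s[13] = 2, s[14] = 15, s[15] = 20, s[16] = 19, s[17] = 4, s[18] = 7, s[19] = 14.
The sequence repeats with period 18.

18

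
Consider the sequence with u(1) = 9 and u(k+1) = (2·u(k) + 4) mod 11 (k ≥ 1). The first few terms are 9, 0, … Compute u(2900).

Computing terms: u(1) = 9; u(2) = 0; u(3) = 4; u(4) = 1; u(5) = 6; u(6) = 5; u(7) = 3; u(8) = 10; u(9) = 2; u(10) = 8; u(11) = 9.
The sequence repeats with period 10.
So u(2900) = u(1 + ((2900-1) mod 10)) = u(10) = 8.

8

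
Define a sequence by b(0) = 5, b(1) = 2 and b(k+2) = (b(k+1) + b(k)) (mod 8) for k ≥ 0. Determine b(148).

0

b(0) = 5; b(1) = 2; b(2) = 7; b(3) = 1; b(4) = 0; b(5) = 1; b(6) = 1; b(7) = 2; b(8) = 3; b(9) = 5; b(10) = 0; b(11) = 5; b(12) = 5; b(13) = 2.
Since (b(12), b(13)) = (b(0), b(1)) = (5, 2) (two consecutive terms determine the rest), the sequence is periodic with period 12.
(148 - 0) mod 12 = 4, so b(148) = b(4) = 0.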